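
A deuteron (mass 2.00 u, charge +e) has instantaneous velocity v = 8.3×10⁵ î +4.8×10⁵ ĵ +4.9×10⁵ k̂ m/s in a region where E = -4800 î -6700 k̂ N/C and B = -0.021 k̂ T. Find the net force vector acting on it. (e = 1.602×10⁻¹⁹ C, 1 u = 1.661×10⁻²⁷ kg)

v×B = (-1.01×10⁴, 1.74×10⁴, 0) N/C.
E + v×B = (-1.49×10⁴, 1.74×10⁴, -6700) N/C.
F = q(E + v×B) = (1.602×10⁻¹⁹ C)·(-1.49×10⁴, 1.74×10⁴, -6700) = (-2.38×10⁻¹⁵, 2.79×10⁻¹⁵, -1.07×10⁻¹⁵) N.

F ≈ (-2.38×10⁻¹⁵, 2.79×10⁻¹⁵, -1.07×10⁻¹⁵) N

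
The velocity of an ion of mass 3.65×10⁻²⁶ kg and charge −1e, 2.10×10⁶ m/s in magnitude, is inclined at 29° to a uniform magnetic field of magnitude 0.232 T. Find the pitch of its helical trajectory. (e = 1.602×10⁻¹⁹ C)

v∥ = v cosθ = 2.10×10⁶·cos29° ≈ 1.837×10⁶ m/s.
T = 2πm/(|q|B) = 2π(3.65×10⁻²⁶)/((1.602×10⁻¹⁹)(0.232)) ≈ 6.171×10⁻⁶ s.
pitch = v∥ T = (1.837×10⁶)(6.171×10⁻⁶) ≈ 11.3 m.

p ≈ 11.3 m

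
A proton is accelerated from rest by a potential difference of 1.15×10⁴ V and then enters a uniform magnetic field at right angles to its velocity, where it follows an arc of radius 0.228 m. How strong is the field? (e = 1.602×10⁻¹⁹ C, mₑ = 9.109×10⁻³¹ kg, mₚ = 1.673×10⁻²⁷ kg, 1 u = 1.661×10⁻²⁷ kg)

B ≈ 0.0680 T

v = √(2|q|V/m) = √(2·1.602×10⁻¹⁹·1.15×10⁴/1.673×10⁻²⁷) ≈ 1.484×10⁶ m/s.
B = mv/(|q|r) = (1.673×10⁻²⁷)(1.484×10⁶)/((1.602×10⁻¹⁹)(0.228)) ≈ 0.0680 T.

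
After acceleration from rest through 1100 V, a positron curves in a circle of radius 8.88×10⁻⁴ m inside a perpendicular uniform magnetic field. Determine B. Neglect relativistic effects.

B ≈ 0.126 T

v = √(2|q|V/m) = √(2·1.602×10⁻¹⁹·1100/9.109×10⁻³¹) ≈ 1.967×10⁷ m/s.
B = mv/(|q|r) = (9.109×10⁻³¹)(1.967×10⁷)/((1.602×10⁻¹⁹)(8.88×10⁻⁴)) ≈ 0.126 T.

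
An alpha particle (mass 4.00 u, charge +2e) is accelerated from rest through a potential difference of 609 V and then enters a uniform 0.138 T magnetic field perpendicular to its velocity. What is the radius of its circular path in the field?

r ≈ 0.0364 m

Acceleration: |q|V = ½mv² ⇒ v = √(2|q|V/m) = √(2·3.204×10⁻¹⁹·609/6.644×10⁻²⁷) ≈ 2.424×10⁵ m/s.
In the field: r = mv/(|q|B) = (6.644×10⁻²⁷)(2.424×10⁵)/((3.204×10⁻¹⁹)(0.138)) ≈ 0.0364 m.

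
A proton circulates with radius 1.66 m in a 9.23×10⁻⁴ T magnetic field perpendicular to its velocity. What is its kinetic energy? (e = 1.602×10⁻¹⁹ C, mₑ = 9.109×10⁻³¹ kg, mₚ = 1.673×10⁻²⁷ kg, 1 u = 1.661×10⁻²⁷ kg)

KE ≈ 1.80×10⁻¹⁷ J

v = |q|Br/m, then KE = ½mv² = (qBr)²/(2m).
v = (1.602×10⁻¹⁹)(9.23×10⁻⁴)(1.66)/1.673×10⁻²⁷ ≈ 1.467×10⁵ m/s.
KE = ½(1.673×10⁻²⁷)(1.467×10⁵)² ≈ 1.80×10⁻¹⁷ J.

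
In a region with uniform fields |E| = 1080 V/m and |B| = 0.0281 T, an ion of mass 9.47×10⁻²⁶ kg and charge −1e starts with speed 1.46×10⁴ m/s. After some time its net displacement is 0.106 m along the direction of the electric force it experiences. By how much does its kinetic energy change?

The magnetic force is always ⟂ v and does no work; only the electric force changes KE.
ΔKE = F_E · d = |q|E d = (1.602×10⁻¹⁹)(1080)(0.106) ≈ 1.83×10⁻¹⁷ J.

ΔKE ≈ 1.83×10⁻¹⁷ J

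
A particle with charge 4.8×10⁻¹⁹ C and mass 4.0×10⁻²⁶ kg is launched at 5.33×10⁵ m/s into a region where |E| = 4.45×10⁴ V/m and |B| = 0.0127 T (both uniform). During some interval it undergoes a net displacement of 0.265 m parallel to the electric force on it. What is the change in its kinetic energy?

The magnetic force is always ⟂ v and does no work; only the electric force changes KE.
ΔKE = F_E · d = |q|E d = (4.8×10⁻¹⁹)(4.45×10⁴)(0.265) ≈ 5.66×10⁻¹⁵ J.

ΔKE ≈ 5.66×10⁻¹⁵ J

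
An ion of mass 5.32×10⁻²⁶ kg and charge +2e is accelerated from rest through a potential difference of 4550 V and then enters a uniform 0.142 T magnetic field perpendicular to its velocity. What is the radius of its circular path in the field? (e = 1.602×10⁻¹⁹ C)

r ≈ 0.274 m

Acceleration: |q|V = ½mv² ⇒ v = √(2|q|V/m) = √(2·3.204×10⁻¹⁹·4550/5.32×10⁻²⁶) ≈ 2.341×10⁵ m/s.
In the field: r = mv/(|q|B) = (5.32×10⁻²⁶)(2.341×10⁵)/((3.204×10⁻¹⁹)(0.142)) ≈ 0.274 m.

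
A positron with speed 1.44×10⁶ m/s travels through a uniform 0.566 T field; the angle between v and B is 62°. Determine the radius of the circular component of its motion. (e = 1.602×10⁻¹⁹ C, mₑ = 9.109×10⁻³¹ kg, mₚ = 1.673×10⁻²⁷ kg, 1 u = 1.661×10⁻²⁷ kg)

r ≈ 1.28×10⁻⁵ m

v⊥ = v sinθ = 1.44×10⁶·sin62° ≈ 1.271×10⁶ m/s.
r = m v⊥/(|q|B) = (9.109×10⁻³¹)(1.271×10⁶)/((1.602×10⁻¹⁹)(0.566)) ≈ 1.28×10⁻⁵ m.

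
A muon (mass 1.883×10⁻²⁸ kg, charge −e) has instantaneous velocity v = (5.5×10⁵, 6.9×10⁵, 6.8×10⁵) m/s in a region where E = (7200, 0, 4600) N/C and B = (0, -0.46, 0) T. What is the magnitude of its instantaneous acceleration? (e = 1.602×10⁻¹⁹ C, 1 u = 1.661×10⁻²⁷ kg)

v×B = (3.13×10⁵, 0, -2.53×10⁵) N/C.
E + v×B = (3.20×10⁵, 0, -2.48×10⁵) N/C.
F = q(E + v×B) = (−1.602×10⁻¹⁹ C)·(3.20×10⁵, 0, -2.48×10⁵) = (-5.13×10⁻¹⁴, 0, 3.98×10⁻¹⁴) N.
|a| = |F|/m = 6.490×10⁻¹⁴/1.883×10⁻²⁸ ≈ 3.45×10¹⁴ m/s².

|a| ≈ 3.45×10¹⁴ m/s²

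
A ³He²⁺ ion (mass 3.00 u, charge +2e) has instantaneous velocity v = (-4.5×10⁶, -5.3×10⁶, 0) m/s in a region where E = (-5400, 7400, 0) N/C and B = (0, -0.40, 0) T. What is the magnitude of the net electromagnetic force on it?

v×B = (0, 0, 1.80×10⁶) N/C.
E + v×B = (-5400, 7400, 1.80×10⁶) N/C.
F = q(E + v×B) = (3.204×10⁻¹⁹ C)·(-5400, 7400, 1.80×10⁶) = (-1.73×10⁻¹⁵, 2.37×10⁻¹⁵, 5.77×10⁻¹³) N.
|F| = 5.77×10⁻¹³ N.

|F| ≈ 5.77×10⁻¹³ N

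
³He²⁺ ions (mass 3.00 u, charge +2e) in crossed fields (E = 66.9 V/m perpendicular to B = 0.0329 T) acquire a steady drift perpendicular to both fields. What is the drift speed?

v_d ≈ 2030 m/s

The steady drift has the magnetic force balancing the electric force, so v_d = E/B.
v_d = 66.9/0.0329 = 2030 m/s.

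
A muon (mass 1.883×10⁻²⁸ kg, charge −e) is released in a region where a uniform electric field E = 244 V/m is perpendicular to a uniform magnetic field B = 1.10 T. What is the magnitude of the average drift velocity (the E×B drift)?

In crossed fields the guiding centre drifts at v_d = |E×B|/B² = E/B, independent of charge and mass.
v_d = 244/1.10 = 222 m/s.

v_d ≈ 222 m/s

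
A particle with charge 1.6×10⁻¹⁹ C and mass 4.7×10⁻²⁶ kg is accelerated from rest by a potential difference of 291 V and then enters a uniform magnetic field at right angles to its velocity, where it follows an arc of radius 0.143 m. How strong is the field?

v = √(2|q|V/m) = √(2·1.6×10⁻¹⁹·291/4.7×10⁻²⁶) ≈ 4.451×10⁴ m/s.
B = mv/(|q|r) = (4.7×10⁻²⁶)(4.451×10⁴)/((1.6×10⁻¹⁹)(0.143)) ≈ 0.0914 T.

B ≈ 0.0914 T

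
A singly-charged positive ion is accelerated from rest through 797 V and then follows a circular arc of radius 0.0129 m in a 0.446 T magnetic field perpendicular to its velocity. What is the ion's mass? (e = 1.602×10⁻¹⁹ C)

m ≈ 3.33×10⁻²⁷ kg

Combine |q|V = ½mv² and r = mv/(|q|B): eliminate v to get m = qB²r²/(2V).
m = (1.602×10⁻¹⁹)(0.446)²(0.0129)²/(2·797) ≈ 3.33×10⁻²⁷ kg.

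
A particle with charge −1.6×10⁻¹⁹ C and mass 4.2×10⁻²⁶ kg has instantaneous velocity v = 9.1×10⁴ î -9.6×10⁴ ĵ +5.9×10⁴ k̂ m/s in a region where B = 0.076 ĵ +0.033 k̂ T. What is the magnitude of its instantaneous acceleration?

|a| ≈ 4.09×10¹⁰ m/s²

v×B = (-7650, -3000, 6920) N/C.
F = q v×B = (−1.6×10⁻¹⁹ C)·(-7650, -3000, 6920) = (1.22×10⁻¹⁵, 4.80×10⁻¹⁶, -1.11×10⁻¹⁵) N.
|a| = |F|/m = 1.719×10⁻¹⁵/4.2×10⁻²⁶ ≈ 4.09×10¹⁰ m/s².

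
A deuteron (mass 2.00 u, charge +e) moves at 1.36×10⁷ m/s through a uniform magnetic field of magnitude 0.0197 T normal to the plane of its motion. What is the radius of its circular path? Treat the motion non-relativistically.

r ≈ 14.3 m

The magnetic force provides the centripetal force: |q|vB = mv²/r.
r = mv/(|q|B) = (3.322×10⁻²⁷)(1.36×10⁷)/((1.602×10⁻¹⁹)(0.0197)) ≈ 14.3 m.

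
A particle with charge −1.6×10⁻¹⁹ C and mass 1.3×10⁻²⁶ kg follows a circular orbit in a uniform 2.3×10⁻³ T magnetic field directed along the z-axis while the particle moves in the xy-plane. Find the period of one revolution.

The cyclotron period depends only on m, q, B: T = 2πm/(|q|B).
T = 2π(1.3×10⁻²⁶)/((1.6×10⁻¹⁹)(2.3×10⁻³)) ≈ 2.2×10⁻⁴ s.

T ≈ 2.2×10⁻⁴ s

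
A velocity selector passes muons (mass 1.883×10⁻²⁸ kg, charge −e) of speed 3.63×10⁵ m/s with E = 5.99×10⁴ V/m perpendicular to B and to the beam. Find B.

Balance of forces in the selector: qE = qvB ⇒ B = E/v.
B = 5.99×10⁴/3.63×10⁵ = 0.165 T.

B = 0.165 T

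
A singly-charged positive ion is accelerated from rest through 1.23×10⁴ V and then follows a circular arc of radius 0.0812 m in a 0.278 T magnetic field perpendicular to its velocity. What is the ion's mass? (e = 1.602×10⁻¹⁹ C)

Combine |q|V = ½mv² and r = mv/(|q|B): eliminate v to get m = qB²r²/(2V).
m = (1.602×10⁻¹⁹)(0.278)²(0.0812)²/(2·1.23×10⁴) ≈ 3.32×10⁻²⁷ kg.

m ≈ 3.32×10⁻²⁷ kg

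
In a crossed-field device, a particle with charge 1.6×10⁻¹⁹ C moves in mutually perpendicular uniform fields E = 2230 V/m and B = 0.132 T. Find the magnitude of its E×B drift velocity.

The E×B drift speed is v_d = E/B.
v_d = 2230/0.132 = 1.69×10⁴ m/s.

v_d ≈ 1.69×10⁴ m/s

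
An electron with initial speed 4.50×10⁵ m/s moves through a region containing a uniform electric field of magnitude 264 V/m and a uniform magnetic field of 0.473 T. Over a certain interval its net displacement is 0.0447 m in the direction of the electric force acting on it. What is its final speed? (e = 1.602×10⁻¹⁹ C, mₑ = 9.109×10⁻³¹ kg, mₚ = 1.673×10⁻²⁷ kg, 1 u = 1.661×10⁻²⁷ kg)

B does no work; ΔKE = |q|E d.
½mv_f² = ½mv₀² + |q|Ed = ½(9.109×10⁻³¹)(4.50×10⁵)² + (1.602×10⁻¹⁹)(264)(0.0447) ≈ 9.223×10⁻²⁰ J + 1.890×10⁻¹⁸ J ≈ 1.983×10⁻¹⁸ J.
v_f = √(2·1.983×10⁻¹⁸/9.109×10⁻³¹) ≈ 2.09×10⁶ m/s.

v_f ≈ 2.09×10⁶ m/s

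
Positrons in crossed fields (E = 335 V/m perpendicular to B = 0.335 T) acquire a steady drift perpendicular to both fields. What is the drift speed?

v_d ≈ 1000 m/s

The steady drift has the magnetic force balancing the electric force, so v_d = E/B.
v_d = 335/0.335 = 1000 m/s.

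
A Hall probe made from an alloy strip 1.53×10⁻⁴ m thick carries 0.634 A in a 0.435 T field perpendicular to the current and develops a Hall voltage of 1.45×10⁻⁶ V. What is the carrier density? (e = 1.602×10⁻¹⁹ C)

From V_H = IB/(n e t), n = IB/(V_H e t).
n = (0.634)(0.435)/((1.45×10⁻⁶)(1.602×10⁻¹⁹)(1.53×10⁻⁴)) ≈ 7.76×10²⁷ m⁻³.

n ≈ 7.76×10²⁷ m⁻³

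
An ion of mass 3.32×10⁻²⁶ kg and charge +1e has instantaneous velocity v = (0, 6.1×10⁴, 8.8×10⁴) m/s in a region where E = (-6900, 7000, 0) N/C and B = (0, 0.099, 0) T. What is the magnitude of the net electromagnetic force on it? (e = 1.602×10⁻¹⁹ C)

|F| ≈ 2.74×10⁻¹⁵ N

v×B = (-8710, 0, 0) N/C.
E + v×B = (-1.56×10⁴, 7000, 0) N/C.
F = q(E + v×B) = (1.602×10⁻¹⁹ C)·(-1.56×10⁴, 7000, 0) = (-2.50×10⁻¹⁵, 1.12×10⁻¹⁵, 0) N.
|F| = 2.74×10⁻¹⁵ N.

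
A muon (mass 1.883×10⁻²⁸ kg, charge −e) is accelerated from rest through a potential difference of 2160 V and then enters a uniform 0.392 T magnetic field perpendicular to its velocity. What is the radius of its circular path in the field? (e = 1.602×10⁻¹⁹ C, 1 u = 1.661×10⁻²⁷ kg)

r ≈ 5.75×10⁻³ m

Acceleration: |q|V = ½mv² ⇒ v = √(2|q|V/m) = √(2·1.602×10⁻¹⁹·2160/1.883×10⁻²⁸) ≈ 1.917×10⁶ m/s.
In the field: r = mv/(|q|B) = (1.883×10⁻²⁸)(1.917×10⁶)/((1.602×10⁻¹⁹)(0.392)) ≈ 5.75×10⁻³ m.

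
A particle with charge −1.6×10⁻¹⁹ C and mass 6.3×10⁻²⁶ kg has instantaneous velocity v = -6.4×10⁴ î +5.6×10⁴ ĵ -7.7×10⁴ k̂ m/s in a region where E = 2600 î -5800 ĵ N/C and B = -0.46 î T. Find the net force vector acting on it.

F ≈ (-4.16×10⁻¹⁶, -4.74×10⁻¹⁵, -4.12×10⁻¹⁵) N

v×B = (0, 3.54×10⁴, 2.58×10⁴) N/C.
E + v×B = (2600, 2.96×10⁴, 2.58×10⁴) N/C.
F = q(E + v×B) = (−1.6×10⁻¹⁹ C)·(2600, 2.96×10⁴, 2.58×10⁴) = (-4.16×10⁻¹⁶, -4.74×10⁻¹⁵, -4.12×10⁻¹⁵) N.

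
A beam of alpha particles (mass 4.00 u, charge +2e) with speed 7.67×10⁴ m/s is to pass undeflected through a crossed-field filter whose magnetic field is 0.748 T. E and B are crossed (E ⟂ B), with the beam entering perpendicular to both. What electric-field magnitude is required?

E = 5.74×10⁴ V/m

For straight-line motion qE = qvB, so E = vB.
E = 7.67×10⁴ × 0.748 = 5.74×10⁴ V/m.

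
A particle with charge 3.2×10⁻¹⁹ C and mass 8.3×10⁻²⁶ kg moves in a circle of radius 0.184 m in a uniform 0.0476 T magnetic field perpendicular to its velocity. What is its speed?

From |q|vB = mv²/r, v = |q|Br/m.
v = (3.2×10⁻¹⁹)(0.0476)(0.184)/8.3×10⁻²⁶ ≈ 3.38×10⁴ m/s.

v ≈ 3.38×10⁴ m/s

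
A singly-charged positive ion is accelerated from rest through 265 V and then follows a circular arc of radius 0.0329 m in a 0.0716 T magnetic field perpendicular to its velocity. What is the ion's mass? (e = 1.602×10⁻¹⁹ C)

Combine |q|V = ½mv² and r = mv/(|q|B): eliminate v to get m = qB²r²/(2V).
m = (1.602×10⁻¹⁹)(0.0716)²(0.0329)²/(2·265) ≈ 1.68×10⁻²⁷ kg.

m ≈ 1.68×10⁻²⁷ kg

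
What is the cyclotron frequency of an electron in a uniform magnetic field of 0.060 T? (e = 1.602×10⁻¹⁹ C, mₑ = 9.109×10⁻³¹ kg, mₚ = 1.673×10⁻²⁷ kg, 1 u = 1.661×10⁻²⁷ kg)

f = |q|B/(2πm).
f = (1.602×10⁻¹⁹)(0.060)/(2π·9.109×10⁻³¹) ≈ 1.7×10⁹ Hz.

f ≈ 1.7×10⁹ Hz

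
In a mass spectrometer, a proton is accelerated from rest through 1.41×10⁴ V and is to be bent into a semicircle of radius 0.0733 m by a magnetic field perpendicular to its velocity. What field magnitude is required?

v = √(2|q|V/m) = √(2·1.602×10⁻¹⁹·1.41×10⁴/1.673×10⁻²⁷) ≈ 1.643×10⁶ m/s.
B = mv/(|q|r) = (1.673×10⁻²⁷)(1.643×10⁶)/((1.602×10⁻¹⁹)(0.0733)) ≈ 0.234 T.

B ≈ 0.234 T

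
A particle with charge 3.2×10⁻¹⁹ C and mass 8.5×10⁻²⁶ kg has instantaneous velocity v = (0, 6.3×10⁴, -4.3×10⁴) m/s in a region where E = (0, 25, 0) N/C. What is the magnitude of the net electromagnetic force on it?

|F| ≈ 8.00×10⁻¹⁸ N

Only an electric field acts, so F = qE = (3.2×10⁻¹⁹ C)·(0, 25.0, 0) = (0, 8.00×10⁻¹⁸, 0) N.
|F| = 8.00×10⁻¹⁸ N.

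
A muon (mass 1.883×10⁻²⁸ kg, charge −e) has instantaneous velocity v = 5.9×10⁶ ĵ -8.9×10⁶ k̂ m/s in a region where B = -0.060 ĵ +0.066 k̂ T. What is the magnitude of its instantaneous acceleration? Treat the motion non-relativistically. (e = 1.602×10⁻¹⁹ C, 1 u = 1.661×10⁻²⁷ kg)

v×B = (-1.45×10⁵, 0, 0) N/C.
F = q v×B = (−1.602×10⁻¹⁹ C)·(-1.45×10⁵, 0, 0) = (2.32×10⁻¹⁴, 0, 0) N.
|a| = |F|/m = 2.316×10⁻¹⁴/1.883×10⁻²⁸ ≈ 1.23×10¹⁴ m/s².

|a| ≈ 1.23×10¹⁴ m/s²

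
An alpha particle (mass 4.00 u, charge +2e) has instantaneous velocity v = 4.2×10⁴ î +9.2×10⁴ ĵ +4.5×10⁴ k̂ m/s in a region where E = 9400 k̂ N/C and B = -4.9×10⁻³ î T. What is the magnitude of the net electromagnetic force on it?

v×B = (0, -220, 451) N/C.
E + v×B = (0, -220, 9850) N/C.
F = q(E + v×B) = (3.204×10⁻¹⁹ C)·(0, -220, 9850) = (0, -7.06×10⁻¹⁷, 3.16×10⁻¹⁵) N.
|F| = 3.16×10⁻¹⁵ N.

|F| ≈ 3.16×10⁻¹⁵ N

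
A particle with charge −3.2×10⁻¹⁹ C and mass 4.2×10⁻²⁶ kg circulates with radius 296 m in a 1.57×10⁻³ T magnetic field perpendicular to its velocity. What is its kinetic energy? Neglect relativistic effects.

KE ≈ 1.64×10⁶ eV

v = |q|Br/m, then KE = ½mv² = (qBr)²/(2m).
v = (3.2×10⁻¹⁹)(1.57×10⁻³)(296)/4.2×10⁻²⁶ ≈ 3.541×10⁶ m/s.
KE = ½(4.2×10⁻²⁶)(3.541×10⁶)² ≈ 2.63×10⁻¹³ J = 1.64×10⁶ eV.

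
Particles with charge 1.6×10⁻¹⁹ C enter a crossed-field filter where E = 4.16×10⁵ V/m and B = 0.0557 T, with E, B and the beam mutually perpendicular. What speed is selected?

v = 7.47×10⁶ m/s

For undeflected motion the electric and magnetic forces balance: qE = qvB.
v = E/B = 4.16×10⁵/0.0557 = 7.47×10⁶ m/s.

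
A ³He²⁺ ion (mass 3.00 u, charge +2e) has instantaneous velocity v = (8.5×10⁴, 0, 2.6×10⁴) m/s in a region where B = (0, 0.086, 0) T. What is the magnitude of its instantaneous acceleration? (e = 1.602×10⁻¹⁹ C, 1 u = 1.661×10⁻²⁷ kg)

|a| ≈ 4.92×10¹¹ m/s²

v×B = (-2240, 0, 7310) N/C.
F = q v×B = (3.204×10⁻¹⁹ C)·(-2240, 0, 7310) = (-7.16×10⁻¹⁶, 0, 2.34×10⁻¹⁵) N.
|a| = |F|/m = 2.449×10⁻¹⁵/4.983×10⁻²⁷ ≈ 4.92×10¹¹ m/s².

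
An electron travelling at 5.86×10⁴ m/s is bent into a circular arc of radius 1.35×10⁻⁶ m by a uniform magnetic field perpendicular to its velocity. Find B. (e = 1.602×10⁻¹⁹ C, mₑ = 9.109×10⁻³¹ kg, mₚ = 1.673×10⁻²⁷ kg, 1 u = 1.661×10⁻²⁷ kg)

B ≈ 0.247 T

From |q|vB = mv²/r, B = mv/(|q|r).
B = (9.109×10⁻³¹)(5.86×10⁴)/((1.602×10⁻¹⁹)(1.35×10⁻⁶)) ≈ 0.247 T.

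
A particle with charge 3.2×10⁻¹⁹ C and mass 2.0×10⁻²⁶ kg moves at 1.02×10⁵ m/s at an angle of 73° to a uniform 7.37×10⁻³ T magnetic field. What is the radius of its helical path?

v⊥ = v sinθ = 1.02×10⁵·sin73° ≈ 9.754×10⁴ m/s.
r = m v⊥/(|q|B) = (2.0×10⁻²⁶)(9.754×10⁴)/((3.2×10⁻¹⁹)(7.37×10⁻³)) ≈ 0.827 m.

r ≈ 0.827 m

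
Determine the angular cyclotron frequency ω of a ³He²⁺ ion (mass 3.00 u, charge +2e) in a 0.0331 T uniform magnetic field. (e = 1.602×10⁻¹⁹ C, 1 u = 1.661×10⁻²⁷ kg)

ω ≈ 2.13×10⁶ rad/s

ω = |q|B/m.
ω = (3.204×10⁻¹⁹)(0.0331)/4.983×10⁻²⁷ ≈ 2.13×10⁶ rad/s.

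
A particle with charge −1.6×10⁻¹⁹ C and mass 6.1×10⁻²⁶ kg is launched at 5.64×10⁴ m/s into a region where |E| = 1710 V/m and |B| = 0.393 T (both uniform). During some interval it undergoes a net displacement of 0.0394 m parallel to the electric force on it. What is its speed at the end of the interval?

v_f ≈ 5.95×10⁴ m/s

B does no work; ΔKE = |q|E d.
½mv_f² = ½mv₀² + |q|Ed = ½(6.1×10⁻²⁶)(5.64×10⁴)² + (1.6×10⁻¹⁹)(1710)(0.0394) ≈ 9.702×10⁻¹⁷ J + 1.078×10⁻¹⁷ J ≈ 1.078×10⁻¹⁶ J.
v_f = √(2·1.078×10⁻¹⁶/6.1×10⁻²⁶) ≈ 5.95×10⁴ m/s.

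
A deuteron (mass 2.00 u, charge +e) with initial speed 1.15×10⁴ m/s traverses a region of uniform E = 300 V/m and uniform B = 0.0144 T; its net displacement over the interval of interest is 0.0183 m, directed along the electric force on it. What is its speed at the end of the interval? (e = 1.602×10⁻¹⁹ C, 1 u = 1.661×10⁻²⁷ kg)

B does no work; ΔKE = |q|E d.
½mv_f² = ½mv₀² + |q|Ed = ½(3.322×10⁻²⁷)(1.15×10⁴)² + (1.602×10⁻¹⁹)(300)(0.0183) ≈ 2.197×10⁻¹⁹ J + 8.795×10⁻¹⁹ J ≈ 1.099×10⁻¹⁸ J.
v_f = √(2·1.099×10⁻¹⁸/3.322×10⁻²⁷) ≈ 2.57×10⁴ m/s.

v_f ≈ 2.57×10⁴ m/s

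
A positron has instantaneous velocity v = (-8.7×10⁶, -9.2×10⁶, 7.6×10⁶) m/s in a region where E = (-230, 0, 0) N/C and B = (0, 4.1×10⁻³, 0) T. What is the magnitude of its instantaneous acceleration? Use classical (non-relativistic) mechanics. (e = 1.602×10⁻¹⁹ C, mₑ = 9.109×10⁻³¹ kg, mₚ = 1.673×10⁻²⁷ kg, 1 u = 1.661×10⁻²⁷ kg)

|a| ≈ 8.36×10¹⁵ m/s²

v×B = (-3.12×10⁴, 0, -3.57×10⁴) N/C.
E + v×B = (-3.14×10⁴, 0, -3.57×10⁴) N/C.
F = q(E + v×B) = (1.602×10⁻¹⁹ C)·(-3.14×10⁴, 0, -3.57×10⁴) = (-5.03×10⁻¹⁵, 0, -5.71×10⁻¹⁵) N.
|a| = |F|/m = 7.612×10⁻¹⁵/9.109×10⁻³¹ ≈ 8.36×10¹⁵ m/s².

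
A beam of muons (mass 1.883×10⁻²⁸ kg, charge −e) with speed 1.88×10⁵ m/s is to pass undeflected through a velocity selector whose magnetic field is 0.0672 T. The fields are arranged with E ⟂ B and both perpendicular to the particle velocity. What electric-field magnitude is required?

E = 1.26×10⁴ V/m

For straight-line motion qE = qvB, so E = vB.
E = 1.88×10⁵ × 0.0672 = 1.26×10⁴ V/m.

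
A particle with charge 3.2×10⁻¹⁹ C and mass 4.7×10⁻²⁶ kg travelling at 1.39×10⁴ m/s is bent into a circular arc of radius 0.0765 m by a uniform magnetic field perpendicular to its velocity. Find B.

B ≈ 0.0267 T

From |q|vB = mv²/r, B = mv/(|q|r).
B = (4.7×10⁻²⁶)(1.39×10⁴)/((3.2×10⁻¹⁹)(0.0765)) ≈ 0.0267 T.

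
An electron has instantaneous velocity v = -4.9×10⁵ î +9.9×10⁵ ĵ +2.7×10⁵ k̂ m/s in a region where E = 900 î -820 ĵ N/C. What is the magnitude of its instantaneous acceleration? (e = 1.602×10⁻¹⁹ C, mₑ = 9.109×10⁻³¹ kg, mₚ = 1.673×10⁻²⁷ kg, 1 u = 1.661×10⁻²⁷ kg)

|a| ≈ 2.14×10¹⁴ m/s²

Only an electric field acts, so F = qE = (−1.602×10⁻¹⁹ C)·(900, -820, 0) = (-1.44×10⁻¹⁶, 1.31×10⁻¹⁶, 0) N.
|a| = |F|/m = 1.950×10⁻¹⁶/9.109×10⁻³¹ ≈ 2.14×10¹⁴ m/s².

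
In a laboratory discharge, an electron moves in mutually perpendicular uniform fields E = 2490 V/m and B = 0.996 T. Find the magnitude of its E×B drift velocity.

v_d ≈ 2500 m/s

The E×B drift speed is v_d = E/B.
v_d = 2490/0.996 = 2500 m/s.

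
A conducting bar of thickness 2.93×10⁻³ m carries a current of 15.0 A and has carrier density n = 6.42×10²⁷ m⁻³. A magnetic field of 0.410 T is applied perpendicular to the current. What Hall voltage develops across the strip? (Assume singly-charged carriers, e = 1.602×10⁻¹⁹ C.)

V_H ≈ 2.04×10⁻⁶ V

V_H = IB/(n e t).
V_H = (15.0)(0.410)/((6.42×10²⁷)(1.602×10⁻¹⁹)(2.93×10⁻³)) ≈ 2.04×10⁻⁶ V.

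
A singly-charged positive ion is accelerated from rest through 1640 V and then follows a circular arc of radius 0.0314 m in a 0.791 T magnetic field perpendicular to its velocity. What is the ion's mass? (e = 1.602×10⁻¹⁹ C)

m ≈ 3.01×10⁻²⁶ kg

Combine |q|V = ½mv² and r = mv/(|q|B): eliminate v to get m = qB²r²/(2V).
m = (1.602×10⁻¹⁹)(0.791)²(0.0314)²/(2·1640) ≈ 3.01×10⁻²⁶ kg.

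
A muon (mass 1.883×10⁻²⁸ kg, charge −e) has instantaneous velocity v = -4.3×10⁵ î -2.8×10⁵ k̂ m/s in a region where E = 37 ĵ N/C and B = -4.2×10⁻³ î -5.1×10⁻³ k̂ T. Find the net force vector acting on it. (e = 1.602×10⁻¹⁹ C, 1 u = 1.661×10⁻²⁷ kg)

F ≈ (0, 1.57×10⁻¹⁶, 0) N

v×B = (0, -1020, 0) N/C.
E + v×B = (0, -980, 0) N/C.
F = q(E + v×B) = (−1.602×10⁻¹⁹ C)·(0, -980, 0) = (0, 1.57×10⁻¹⁶, 0) N.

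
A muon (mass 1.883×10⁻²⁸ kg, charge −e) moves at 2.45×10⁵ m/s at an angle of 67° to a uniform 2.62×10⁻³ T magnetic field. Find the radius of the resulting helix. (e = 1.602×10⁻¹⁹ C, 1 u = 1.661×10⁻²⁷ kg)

v⊥ = v sinθ = 2.45×10⁵·sin67° ≈ 2.255×10⁵ m/s.
r = m v⊥/(|q|B) = (1.883×10⁻²⁸)(2.255×10⁵)/((1.602×10⁻¹⁹)(2.62×10⁻³)) ≈ 0.101 m.

r ≈ 0.101 m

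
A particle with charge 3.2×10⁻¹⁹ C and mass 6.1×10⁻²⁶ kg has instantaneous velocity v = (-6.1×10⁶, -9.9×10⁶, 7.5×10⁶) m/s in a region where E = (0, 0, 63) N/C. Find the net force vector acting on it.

Only an electric field acts, so F = qE = (3.2×10⁻¹⁹ C)·(0, 0, 63.0) = (0, 0, 2.02×10⁻¹⁷) N.

F ≈ (0, 0, 2.02×10⁻¹⁷) N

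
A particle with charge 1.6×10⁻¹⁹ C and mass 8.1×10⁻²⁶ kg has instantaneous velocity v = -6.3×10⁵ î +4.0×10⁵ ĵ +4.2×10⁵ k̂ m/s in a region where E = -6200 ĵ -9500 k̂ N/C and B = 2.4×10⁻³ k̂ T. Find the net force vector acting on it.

F ≈ (1.54×10⁻¹⁶, -7.50×10⁻¹⁶, -1.52×10⁻¹⁵) N

v×B = (960, 1510, 0) N/C.
E + v×B = (960, -4690, -9500) N/C.
F = q(E + v×B) = (1.6×10⁻¹⁹ C)·(960, -4690, -9500) = (1.54×10⁻¹⁶, -7.50×10⁻¹⁶, -1.52×10⁻¹⁵) N.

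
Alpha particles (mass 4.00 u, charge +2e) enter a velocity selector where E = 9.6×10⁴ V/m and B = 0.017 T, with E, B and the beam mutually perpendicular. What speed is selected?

Straight-line motion ⇒ electric and magnetic forces cancel, so E = vB.
v = E/B = 9.6×10⁴/0.017 = 5.6×10⁶ m/s.

v = 5.6×10⁶ m/s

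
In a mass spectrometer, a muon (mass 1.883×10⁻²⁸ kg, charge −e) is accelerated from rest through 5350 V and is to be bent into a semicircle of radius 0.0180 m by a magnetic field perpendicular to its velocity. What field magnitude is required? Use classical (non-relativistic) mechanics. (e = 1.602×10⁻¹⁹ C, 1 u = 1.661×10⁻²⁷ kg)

B ≈ 0.197 T

v = √(2|q|V/m) = √(2·1.602×10⁻¹⁹·5350/1.883×10⁻²⁸) ≈ 3.017×10⁶ m/s.
B = mv/(|q|r) = (1.883×10⁻²⁸)(3.017×10⁶)/((1.602×10⁻¹⁹)(0.0180)) ≈ 0.197 T.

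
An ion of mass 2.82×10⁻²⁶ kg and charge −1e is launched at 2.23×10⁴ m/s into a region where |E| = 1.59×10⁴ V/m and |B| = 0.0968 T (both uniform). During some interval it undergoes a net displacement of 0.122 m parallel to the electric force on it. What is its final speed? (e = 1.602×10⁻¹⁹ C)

v_f ≈ 1.50×10⁵ m/s

B does no work; ΔKE = |q|E d.
½mv_f² = ½mv₀² + |q|Ed = ½(2.82×10⁻²⁶)(2.23×10⁴)² + (1.602×10⁻¹⁹)(1.59×10⁴)(0.122) ≈ 7.012×10⁻¹⁸ J + 3.108×10⁻¹⁶ J ≈ 3.178×10⁻¹⁶ J.
v_f = √(2·3.178×10⁻¹⁶/2.82×10⁻²⁶) ≈ 1.50×10⁵ m/s.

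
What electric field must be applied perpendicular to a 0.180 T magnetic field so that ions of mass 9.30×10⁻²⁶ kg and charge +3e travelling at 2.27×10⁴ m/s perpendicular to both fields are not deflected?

For straight-line motion qE = qvB, so E = vB.
E = 2.27×10⁴ × 0.180 = 4090 V/m.

E = 4090 V/m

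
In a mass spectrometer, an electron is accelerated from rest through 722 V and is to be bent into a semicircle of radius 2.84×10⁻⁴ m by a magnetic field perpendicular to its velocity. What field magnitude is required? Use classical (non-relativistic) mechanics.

B ≈ 0.319 T

v = √(2|q|V/m) = √(2·1.602×10⁻¹⁹·722/9.109×10⁻³¹) ≈ 1.594×10⁷ m/s.
B = mv/(|q|r) = (9.109×10⁻³¹)(1.594×10⁷)/((1.602×10⁻¹⁹)(2.84×10⁻⁴)) ≈ 0.319 T.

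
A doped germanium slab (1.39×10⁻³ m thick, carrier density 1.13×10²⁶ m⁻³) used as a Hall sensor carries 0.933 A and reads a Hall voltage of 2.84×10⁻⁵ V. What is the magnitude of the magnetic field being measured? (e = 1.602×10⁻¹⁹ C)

B ≈ 0.766 T

From V_H = IB/(n e t), B = V_H n e t / I.
B = (2.84×10⁻⁵)(1.13×10²⁶)(1.602×10⁻¹⁹)(1.39×10⁻³)/0.933 ≈ 0.766 T.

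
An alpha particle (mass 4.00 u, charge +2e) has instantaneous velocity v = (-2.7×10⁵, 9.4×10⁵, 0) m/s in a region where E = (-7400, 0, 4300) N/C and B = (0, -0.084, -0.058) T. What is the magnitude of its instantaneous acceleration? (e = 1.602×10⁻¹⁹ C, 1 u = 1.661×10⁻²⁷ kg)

|a| ≈ 3.34×10¹² m/s²

v×B = (-5.45×10⁴, -1.57×10⁴, 2.27×10⁴) N/C.
E + v×B = (-6.19×10⁴, -1.57×10⁴, 2.70×10⁴) N/C.
F = q(E + v×B) = (3.204×10⁻¹⁹ C)·(-6.19×10⁴, -1.57×10⁴, 2.70×10⁴) = (-1.98×10⁻¹⁴, -5.02×10⁻¹⁵, 8.64×10⁻¹⁵) N.
|a| = |F|/m = 2.221×10⁻¹⁴/6.644×10⁻²⁷ ≈ 3.34×10¹² m/s².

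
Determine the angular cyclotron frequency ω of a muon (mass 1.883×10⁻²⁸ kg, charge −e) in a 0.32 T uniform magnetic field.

ω ≈ 2.7×10⁸ rad/s

ω = |q|B/m.
ω = (1.602×10⁻¹⁹)(0.32)/1.883×10⁻²⁸ ≈ 2.7×10⁸ rad/s.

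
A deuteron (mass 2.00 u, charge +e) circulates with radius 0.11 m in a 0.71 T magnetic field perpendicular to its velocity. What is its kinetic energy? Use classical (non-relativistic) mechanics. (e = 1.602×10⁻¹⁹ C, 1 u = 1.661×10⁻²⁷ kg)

KE ≈ 1.5×10⁵ eV

v = |q|Br/m, then KE = ½mv² = (qBr)²/(2m).
v = (1.602×10⁻¹⁹)(0.71)(0.11)/3.322×10⁻²⁷ ≈ 3.766×10⁶ m/s.
KE = ½(3.322×10⁻²⁷)(3.766×10⁶)² ≈ 2.4×10⁻¹⁴ J = 1.5×10⁵ eV.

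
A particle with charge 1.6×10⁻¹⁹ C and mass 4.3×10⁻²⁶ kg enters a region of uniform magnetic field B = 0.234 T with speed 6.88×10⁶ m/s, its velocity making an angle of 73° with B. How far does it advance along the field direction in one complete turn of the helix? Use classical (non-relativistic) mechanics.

p ≈ 14.5 m

v∥ = v cosθ = 6.88×10⁶·cos73° ≈ 2.012×10⁶ m/s.
T = 2πm/(|q|B) = 2π(4.3×10⁻²⁶)/((1.6×10⁻¹⁹)(0.234)) ≈ 7.216×10⁻⁶ s.
pitch = v∥ T = (2.012×10⁶)(7.216×10⁻⁶) ≈ 14.5 m.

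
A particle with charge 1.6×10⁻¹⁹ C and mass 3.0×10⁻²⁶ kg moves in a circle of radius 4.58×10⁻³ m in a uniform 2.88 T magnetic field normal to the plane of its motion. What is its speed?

From |q|vB = mv²/r, v = |q|Br/m.
v = (1.6×10⁻¹⁹)(2.88)(4.58×10⁻³)/3.0×10⁻²⁶ ≈ 7.03×10⁴ m/s.

v ≈ 7.03×10⁴ m/s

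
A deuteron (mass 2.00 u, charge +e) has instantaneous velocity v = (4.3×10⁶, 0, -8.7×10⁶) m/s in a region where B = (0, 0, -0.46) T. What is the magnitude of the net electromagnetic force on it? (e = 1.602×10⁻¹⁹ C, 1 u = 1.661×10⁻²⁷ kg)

v×B = (0, 1.98×10⁶, 0) N/C.
F = q v×B = (1.602×10⁻¹⁹ C)·(0, 1.98×10⁶, 0) = (0, 3.17×10⁻¹³, 0) N.
|F| = 3.17×10⁻¹³ N.

|F| ≈ 3.17×10⁻¹³ N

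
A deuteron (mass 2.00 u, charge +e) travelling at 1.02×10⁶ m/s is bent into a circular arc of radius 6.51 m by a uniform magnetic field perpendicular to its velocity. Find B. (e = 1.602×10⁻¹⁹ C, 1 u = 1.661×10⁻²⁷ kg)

From |q|vB = mv²/r, B = mv/(|q|r).
B = (3.322×10⁻²⁷)(1.02×10⁶)/((1.602×10⁻¹⁹)(6.51)) ≈ 3.25×10⁻³ T.

B ≈ 3.25×10⁻³ T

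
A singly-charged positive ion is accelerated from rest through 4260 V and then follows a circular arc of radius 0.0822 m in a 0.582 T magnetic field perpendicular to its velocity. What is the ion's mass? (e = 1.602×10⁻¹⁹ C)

Combine |q|V = ½mv² and r = mv/(|q|B): eliminate v to get m = qB²r²/(2V).
m = (1.602×10⁻¹⁹)(0.582)²(0.0822)²/(2·4260) ≈ 4.30×10⁻²⁶ kg.

m ≈ 4.30×10⁻²⁶ kg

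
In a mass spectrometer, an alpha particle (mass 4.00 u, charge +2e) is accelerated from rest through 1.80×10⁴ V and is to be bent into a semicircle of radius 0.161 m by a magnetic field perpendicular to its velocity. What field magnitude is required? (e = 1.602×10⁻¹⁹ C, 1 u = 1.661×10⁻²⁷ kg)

B ≈ 0.170 T

v = √(2|q|V/m) = √(2·3.204×10⁻¹⁹·1.80×10⁴/6.644×10⁻²⁷) ≈ 1.318×10⁶ m/s.
B = mv/(|q|r) = (6.644×10⁻²⁷)(1.318×10⁶)/((3.204×10⁻¹⁹)(0.161)) ≈ 0.170 T.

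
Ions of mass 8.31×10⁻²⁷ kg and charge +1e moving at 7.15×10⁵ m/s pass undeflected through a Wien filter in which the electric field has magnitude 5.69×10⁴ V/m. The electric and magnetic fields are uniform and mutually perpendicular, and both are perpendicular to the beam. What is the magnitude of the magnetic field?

Balance of forces in the selector: qE = qvB ⇒ B = E/v.
B = 5.69×10⁴/7.15×10⁵ = 0.0796 T.

B = 0.0796 T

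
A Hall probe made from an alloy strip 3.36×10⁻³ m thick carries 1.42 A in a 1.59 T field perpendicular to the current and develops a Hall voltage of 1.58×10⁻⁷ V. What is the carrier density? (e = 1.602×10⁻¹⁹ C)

n ≈ 2.65×10²⁸ m⁻³

From V_H = IB/(n e t), n = IB/(V_H e t).
n = (1.42)(1.59)/((1.58×10⁻⁷)(1.602×10⁻¹⁹)(3.36×10⁻³)) ≈ 2.65×10²⁸ m⁻³.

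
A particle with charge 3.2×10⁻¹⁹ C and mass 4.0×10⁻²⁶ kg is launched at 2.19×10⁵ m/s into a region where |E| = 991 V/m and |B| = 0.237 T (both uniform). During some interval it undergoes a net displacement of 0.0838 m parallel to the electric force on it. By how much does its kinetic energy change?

The magnetic force is always ⟂ v and does no work; only the electric force changes KE.
ΔKE = F_E · d = |q|E d = (3.2×10⁻¹⁹)(991)(0.0838) ≈ 2.66×10⁻¹⁷ J.

ΔKE ≈ 2.66×10⁻¹⁷ J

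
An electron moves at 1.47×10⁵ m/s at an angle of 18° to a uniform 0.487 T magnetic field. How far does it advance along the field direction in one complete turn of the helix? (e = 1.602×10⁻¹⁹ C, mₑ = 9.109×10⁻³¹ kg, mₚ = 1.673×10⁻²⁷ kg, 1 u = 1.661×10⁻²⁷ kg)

p ≈ 1.03×10⁻⁵ m

v∥ = v cosθ = 1.47×10⁵·cos18° ≈ 1.398×10⁵ m/s.
T = 2πm/(|q|B) = 2π(9.109×10⁻³¹)/((1.602×10⁻¹⁹)(0.487)) ≈ 7.336×10⁻¹¹ s.
pitch = v∥ T = (1.398×10⁵)(7.336×10⁻¹¹) ≈ 1.03×10⁻⁵ m.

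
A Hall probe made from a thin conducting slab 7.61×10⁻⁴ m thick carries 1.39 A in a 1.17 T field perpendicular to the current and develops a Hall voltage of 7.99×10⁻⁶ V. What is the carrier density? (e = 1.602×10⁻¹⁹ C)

n ≈ 1.67×10²⁷ m⁻³

From V_H = IB/(n e t), n = IB/(V_H e t).
n = (1.39)(1.17)/((7.99×10⁻⁶)(1.602×10⁻¹⁹)(7.61×10⁻⁴)) ≈ 1.67×10²⁷ m⁻³.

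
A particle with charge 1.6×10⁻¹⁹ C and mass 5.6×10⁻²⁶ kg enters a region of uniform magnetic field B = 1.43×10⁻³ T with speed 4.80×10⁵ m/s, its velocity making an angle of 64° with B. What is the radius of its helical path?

r ≈ 106 m

v⊥ = v sinθ = 4.80×10⁵·sin64° ≈ 4.314×10⁵ m/s.
r = m v⊥/(|q|B) = (5.6×10⁻²⁶)(4.314×10⁵)/((1.6×10⁻¹⁹)(1.43×10⁻³)) ≈ 106 m.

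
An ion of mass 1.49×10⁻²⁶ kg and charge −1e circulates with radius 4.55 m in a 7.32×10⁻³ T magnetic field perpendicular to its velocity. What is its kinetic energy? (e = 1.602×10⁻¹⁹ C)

KE ≈ 5960 eV

v = |q|Br/m, then KE = ½mv² = (qBr)²/(2m).
v = (1.602×10⁻¹⁹)(7.32×10⁻³)(4.55)/1.49×10⁻²⁶ ≈ 3.581×10⁵ m/s.
KE = ½(1.49×10⁻²⁶)(3.581×10⁵)² ≈ 9.55×10⁻¹⁶ J = 5960 eV.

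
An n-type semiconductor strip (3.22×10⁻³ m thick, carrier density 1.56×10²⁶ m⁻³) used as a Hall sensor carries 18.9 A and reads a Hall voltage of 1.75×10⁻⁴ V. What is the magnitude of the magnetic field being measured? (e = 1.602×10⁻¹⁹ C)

From V_H = IB/(n e t), B = V_H n e t / I.
B = (1.75×10⁻⁴)(1.56×10²⁶)(1.602×10⁻¹⁹)(3.22×10⁻³)/18.9 ≈ 0.745 T.

B ≈ 0.745 T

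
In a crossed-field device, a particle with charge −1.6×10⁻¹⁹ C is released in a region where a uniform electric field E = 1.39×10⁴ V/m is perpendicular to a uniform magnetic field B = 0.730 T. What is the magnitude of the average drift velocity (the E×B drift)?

The E×B drift speed is v_d = E/B.
v_d = 1.39×10⁴/0.730 = 1.90×10⁴ m/s.

v_d ≈ 1.90×10⁴ m/s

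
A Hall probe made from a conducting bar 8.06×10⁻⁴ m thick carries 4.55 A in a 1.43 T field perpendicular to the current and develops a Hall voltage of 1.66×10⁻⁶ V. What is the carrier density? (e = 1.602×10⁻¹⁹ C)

n ≈ 3.04×10²⁸ m⁻³

From V_H = IB/(n e t), n = IB/(V_H e t).
n = (4.55)(1.43)/((1.66×10⁻⁶)(1.602×10⁻¹⁹)(8.06×10⁻⁴)) ≈ 3.04×10²⁸ m⁻³.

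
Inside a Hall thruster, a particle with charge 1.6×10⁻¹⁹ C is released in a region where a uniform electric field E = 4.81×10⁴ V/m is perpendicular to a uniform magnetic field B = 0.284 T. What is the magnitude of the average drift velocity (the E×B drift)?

The steady drift has the magnetic force balancing the electric force, so v_d = E/B.
v_d = 4.81×10⁴/0.284 = 1.69×10⁵ m/s.

v_d ≈ 1.69×10⁵ m/s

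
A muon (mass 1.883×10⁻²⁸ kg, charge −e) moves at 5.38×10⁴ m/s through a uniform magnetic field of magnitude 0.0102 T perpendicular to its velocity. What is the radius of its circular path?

r ≈ 6.20×10⁻³ m

The magnetic force provides the centripetal force: |q|vB = mv²/r.
r = mv/(|q|B) = (1.883×10⁻²⁸)(5.38×10⁴)/((1.602×10⁻¹⁹)(0.0102)) ≈ 6.20×10⁻³ m.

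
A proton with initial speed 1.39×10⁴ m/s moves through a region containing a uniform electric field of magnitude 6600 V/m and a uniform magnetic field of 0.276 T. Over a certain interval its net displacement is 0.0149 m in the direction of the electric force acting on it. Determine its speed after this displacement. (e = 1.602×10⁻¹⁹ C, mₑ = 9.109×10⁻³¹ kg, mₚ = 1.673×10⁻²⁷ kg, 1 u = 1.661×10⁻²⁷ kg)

v_f ≈ 1.38×10⁵ m/s

B does no work; ΔKE = |q|E d.
½mv_f² = ½mv₀² + |q|Ed = ½(1.673×10⁻²⁷)(1.39×10⁴)² + (1.602×10⁻¹⁹)(6600)(0.0149) ≈ 1.616×10⁻¹⁹ J + 1.575×10⁻¹⁷ J ≈ 1.592×10⁻¹⁷ J.
v_f = √(2·1.592×10⁻¹⁷/1.673×10⁻²⁷) ≈ 1.38×10⁵ m/s.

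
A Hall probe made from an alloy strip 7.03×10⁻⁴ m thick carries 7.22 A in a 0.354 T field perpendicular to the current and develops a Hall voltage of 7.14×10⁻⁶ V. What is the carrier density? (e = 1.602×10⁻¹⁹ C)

n ≈ 3.18×10²⁷ m⁻³

From V_H = IB/(n e t), n = IB/(V_H e t).
n = (7.22)(0.354)/((7.14×10⁻⁶)(1.602×10⁻¹⁹)(7.03×10⁻⁴)) ≈ 3.18×10²⁷ m⁻³.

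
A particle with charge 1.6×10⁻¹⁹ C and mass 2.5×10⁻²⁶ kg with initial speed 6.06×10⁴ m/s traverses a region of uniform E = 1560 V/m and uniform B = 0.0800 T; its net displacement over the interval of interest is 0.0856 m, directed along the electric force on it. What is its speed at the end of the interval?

v_f ≈ 7.34×10⁴ m/s

B does no work; ΔKE = |q|E d.
½mv_f² = ½mv₀² + |q|Ed = ½(2.5×10⁻²⁶)(6.06×10⁴)² + (1.6×10⁻¹⁹)(1560)(0.0856) ≈ 4.590×10⁻¹⁷ J + 2.137×10⁻¹⁷ J ≈ 6.727×10⁻¹⁷ J.
v_f = √(2·6.727×10⁻¹⁷/2.5×10⁻²⁶) ≈ 7.34×10⁴ m/s.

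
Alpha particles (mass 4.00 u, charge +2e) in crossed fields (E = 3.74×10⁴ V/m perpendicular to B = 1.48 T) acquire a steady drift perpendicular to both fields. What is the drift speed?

v_d ≈ 2.53×10⁴ m/s

In crossed fields the guiding centre drifts at v_d = |E×B|/B² = E/B, independent of charge and mass.
v_d = 3.74×10⁴/1.48 = 2.53×10⁴ m/s.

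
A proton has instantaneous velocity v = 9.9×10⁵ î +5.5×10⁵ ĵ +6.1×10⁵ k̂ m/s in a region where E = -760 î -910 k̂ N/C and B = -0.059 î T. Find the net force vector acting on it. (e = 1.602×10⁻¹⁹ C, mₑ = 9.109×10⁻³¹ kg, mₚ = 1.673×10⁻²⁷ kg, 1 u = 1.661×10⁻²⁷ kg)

F ≈ (-1.22×10⁻¹⁶, -5.77×10⁻¹⁵, 5.05×10⁻¹⁵) N

v×B = (0, -3.60×10⁴, 3.24×10⁴) N/C.
E + v×B = (-760, -3.60×10⁴, 3.15×10⁴) N/C.
F = q(E + v×B) = (1.602×10⁻¹⁹ C)·(-760, -3.60×10⁴, 3.15×10⁴) = (-1.22×10⁻¹⁶, -5.77×10⁻¹⁵, 5.05×10⁻¹⁵) N.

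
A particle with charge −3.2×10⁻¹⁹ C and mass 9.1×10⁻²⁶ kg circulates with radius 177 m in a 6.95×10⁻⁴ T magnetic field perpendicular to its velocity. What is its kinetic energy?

v = |q|Br/m, then KE = ½mv² = (qBr)²/(2m).
v = (3.2×10⁻¹⁹)(6.95×10⁻⁴)(177)/9.1×10⁻²⁶ ≈ 4.326×10⁵ m/s.
KE = ½(9.1×10⁻²⁶)(4.326×10⁵)² ≈ 8.51×10⁻¹⁵ J = 5.31×10⁴ eV.

KE ≈ 5.31×10⁴ eV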